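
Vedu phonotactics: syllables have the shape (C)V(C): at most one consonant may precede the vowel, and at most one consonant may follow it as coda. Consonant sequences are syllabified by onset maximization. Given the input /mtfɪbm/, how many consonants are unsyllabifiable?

Under (C)V(C), the unsyllabifiable consonants are /m/, /t/, /m/ (at most one coda consonant is licensed; onsets are limited to one consonant).

3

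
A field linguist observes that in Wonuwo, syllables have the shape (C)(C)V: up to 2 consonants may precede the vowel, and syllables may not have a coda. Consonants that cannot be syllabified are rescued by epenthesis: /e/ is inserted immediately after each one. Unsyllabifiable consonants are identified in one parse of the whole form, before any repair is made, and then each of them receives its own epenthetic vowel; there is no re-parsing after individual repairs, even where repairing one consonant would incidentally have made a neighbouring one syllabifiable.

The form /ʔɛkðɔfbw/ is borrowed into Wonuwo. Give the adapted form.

Syllabifying with onset maximization leaves /f/, /b/, /w/ stranded (no codas are permitted; onsets may contain at most 2 consonants).
Each unlicensed consonant becomes the onset of a new syllable: /f/ → /fe/, /b/ → /be/, /w/ → /we/.

ʔɛkðɔfebewe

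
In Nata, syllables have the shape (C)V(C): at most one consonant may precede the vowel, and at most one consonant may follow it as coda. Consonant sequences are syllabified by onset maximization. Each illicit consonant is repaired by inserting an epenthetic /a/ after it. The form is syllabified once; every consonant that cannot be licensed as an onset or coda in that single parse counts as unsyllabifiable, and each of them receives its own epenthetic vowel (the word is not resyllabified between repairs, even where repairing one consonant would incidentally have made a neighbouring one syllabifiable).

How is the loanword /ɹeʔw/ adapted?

Under (C)V(C), the unsyllabifiable consonants are /w/ (at most one coda consonant is licensed; onsets are limited to one consonant).
Each unlicensed consonant becomes the onset of a new syllable: /w/ → /wa/.

ɹeʔwa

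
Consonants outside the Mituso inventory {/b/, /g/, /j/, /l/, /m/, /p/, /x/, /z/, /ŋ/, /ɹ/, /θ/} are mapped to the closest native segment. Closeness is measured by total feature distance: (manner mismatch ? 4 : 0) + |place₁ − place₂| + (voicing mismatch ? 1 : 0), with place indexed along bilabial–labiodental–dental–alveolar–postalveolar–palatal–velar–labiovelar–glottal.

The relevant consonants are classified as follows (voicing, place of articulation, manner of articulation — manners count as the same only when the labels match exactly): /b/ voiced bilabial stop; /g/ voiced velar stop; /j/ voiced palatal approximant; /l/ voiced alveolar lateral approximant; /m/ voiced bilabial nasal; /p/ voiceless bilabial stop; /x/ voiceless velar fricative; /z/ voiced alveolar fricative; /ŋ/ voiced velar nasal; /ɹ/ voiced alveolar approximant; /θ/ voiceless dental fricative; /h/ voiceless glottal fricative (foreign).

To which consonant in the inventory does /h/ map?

/x/ is closest: same manner (fricative), place distance 2 (glottal→velar), same voicing; total 2. Next closest is /z/ at distance 6.

x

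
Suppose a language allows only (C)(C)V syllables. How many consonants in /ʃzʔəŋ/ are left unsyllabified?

Syllabifying with onset maximization leaves /ʃ/, /ŋ/ stranded (no codas are permitted; onsets may contain at most 2 consonants).

2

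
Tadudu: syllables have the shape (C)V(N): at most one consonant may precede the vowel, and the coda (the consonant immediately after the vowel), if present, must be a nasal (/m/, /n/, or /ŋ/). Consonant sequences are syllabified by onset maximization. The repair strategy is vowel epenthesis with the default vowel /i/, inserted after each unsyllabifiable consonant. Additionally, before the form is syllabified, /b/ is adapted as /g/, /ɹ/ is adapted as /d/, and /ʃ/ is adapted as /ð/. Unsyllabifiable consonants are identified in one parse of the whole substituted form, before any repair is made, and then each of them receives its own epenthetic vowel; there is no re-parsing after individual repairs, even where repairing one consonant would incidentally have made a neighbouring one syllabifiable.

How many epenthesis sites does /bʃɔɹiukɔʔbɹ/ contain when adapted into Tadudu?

4

After substitution the input is /gðɔdiukɔʔgd/.
The unsyllabifiable consonants are /g/, /ʔ/, /g/, /d/; each receives one epenthetic vowel.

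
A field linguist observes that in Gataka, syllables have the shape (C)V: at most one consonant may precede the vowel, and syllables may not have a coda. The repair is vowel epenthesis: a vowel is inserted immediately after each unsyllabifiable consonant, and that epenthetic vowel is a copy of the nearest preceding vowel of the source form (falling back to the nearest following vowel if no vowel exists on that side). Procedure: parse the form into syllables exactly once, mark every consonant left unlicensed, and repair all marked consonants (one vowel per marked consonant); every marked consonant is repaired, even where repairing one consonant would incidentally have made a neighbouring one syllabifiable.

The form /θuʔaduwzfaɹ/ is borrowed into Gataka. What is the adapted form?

θuʔaduwuzufaɹa

Syllabifying with onset maximization leaves /w/, /z/, /ɹ/ stranded (no codas are permitted; onsets are limited to one consonant).
Epenthesis after each stranded consonant: /w/ → /wu/, /z/ → /zu/, /ɹ/ → /ɹa/.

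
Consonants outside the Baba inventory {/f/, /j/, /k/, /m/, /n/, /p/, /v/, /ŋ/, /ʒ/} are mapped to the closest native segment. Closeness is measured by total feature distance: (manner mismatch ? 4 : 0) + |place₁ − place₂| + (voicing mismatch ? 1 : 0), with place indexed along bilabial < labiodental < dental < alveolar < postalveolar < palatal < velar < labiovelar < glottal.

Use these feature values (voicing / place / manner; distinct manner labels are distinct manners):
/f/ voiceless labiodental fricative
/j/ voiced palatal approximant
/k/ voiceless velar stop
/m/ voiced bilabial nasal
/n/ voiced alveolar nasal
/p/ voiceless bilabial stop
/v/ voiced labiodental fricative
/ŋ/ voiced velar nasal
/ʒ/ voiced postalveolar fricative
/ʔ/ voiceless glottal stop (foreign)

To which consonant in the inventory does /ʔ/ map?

k

/k/ is closest: same manner (stop), place distance 2 (glottal→velar), same voicing; total 2. Next closest is /ŋ/ at distance 7.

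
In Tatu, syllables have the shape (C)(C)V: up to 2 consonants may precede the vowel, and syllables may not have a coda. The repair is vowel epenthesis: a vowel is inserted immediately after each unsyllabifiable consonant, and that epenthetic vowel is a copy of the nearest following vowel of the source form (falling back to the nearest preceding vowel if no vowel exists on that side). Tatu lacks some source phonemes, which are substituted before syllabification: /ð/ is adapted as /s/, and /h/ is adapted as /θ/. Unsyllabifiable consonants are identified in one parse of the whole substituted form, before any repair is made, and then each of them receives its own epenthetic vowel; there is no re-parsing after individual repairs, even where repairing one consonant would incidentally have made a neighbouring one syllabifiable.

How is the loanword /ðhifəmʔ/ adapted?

Substitution: /ð/ → /s/, /h/ → /θ/, giving /sθifəmʔ/.
Syllabifying with onset maximization leaves /m/, /ʔ/ stranded (no codas are permitted; onsets may contain at most 2 consonants).
Inserting the epenthetic vowel yields /m/ → /mə/, /ʔ/ → /ʔə/.

sθifəməʔə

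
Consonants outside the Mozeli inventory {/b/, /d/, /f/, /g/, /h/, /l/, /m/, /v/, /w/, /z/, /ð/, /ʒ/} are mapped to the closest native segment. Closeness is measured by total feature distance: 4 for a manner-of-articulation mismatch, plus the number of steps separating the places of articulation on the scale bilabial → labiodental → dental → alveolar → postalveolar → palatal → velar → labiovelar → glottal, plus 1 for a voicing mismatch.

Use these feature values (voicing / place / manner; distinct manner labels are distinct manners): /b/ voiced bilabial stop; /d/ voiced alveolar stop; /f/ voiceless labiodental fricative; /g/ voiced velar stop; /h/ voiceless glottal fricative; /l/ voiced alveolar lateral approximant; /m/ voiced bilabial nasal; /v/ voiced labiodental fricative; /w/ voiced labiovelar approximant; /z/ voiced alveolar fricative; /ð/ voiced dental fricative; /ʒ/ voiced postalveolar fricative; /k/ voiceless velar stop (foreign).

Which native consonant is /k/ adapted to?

/g/ is closest: same manner (stop), place distance 0 (velar→velar), voicing differs (+1); total 1. Next closest is /d/ at distance 4.

g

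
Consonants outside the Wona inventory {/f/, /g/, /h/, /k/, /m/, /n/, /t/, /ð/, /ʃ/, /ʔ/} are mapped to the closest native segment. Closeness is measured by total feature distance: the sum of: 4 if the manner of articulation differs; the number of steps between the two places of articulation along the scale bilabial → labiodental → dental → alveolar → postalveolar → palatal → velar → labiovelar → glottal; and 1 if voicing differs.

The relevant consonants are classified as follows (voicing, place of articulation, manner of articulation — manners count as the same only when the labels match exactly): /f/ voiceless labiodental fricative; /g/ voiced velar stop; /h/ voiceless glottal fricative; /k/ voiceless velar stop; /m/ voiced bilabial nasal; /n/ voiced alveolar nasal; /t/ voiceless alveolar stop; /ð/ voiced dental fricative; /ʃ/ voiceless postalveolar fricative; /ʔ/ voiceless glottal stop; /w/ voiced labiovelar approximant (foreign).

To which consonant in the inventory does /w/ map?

/g/ is closest: manner differs (approximant→stop, +4), place distance 1 (labiovelar→velar), same voicing; total 5. Next closest is /h/ at distance 6.

g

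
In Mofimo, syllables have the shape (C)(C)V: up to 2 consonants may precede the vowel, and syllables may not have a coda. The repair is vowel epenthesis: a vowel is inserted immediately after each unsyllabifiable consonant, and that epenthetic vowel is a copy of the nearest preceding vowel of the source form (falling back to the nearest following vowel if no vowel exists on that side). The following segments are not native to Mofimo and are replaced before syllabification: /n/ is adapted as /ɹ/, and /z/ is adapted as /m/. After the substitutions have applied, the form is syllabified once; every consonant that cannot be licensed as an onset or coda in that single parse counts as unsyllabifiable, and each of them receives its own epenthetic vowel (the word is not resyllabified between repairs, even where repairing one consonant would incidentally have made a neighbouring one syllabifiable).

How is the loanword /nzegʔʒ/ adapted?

ɹmegeʔeʒe

Substitution: /n/ → /ɹ/, /z/ → /m/, giving /ɹmegʔʒ/.
The consonants /g/, /ʔ/, /ʒ/ cannot be parsed into a legal (C)(C)V syllable (no codas are permitted; onsets may contain at most 2 consonants).
Inserting the epenthetic vowel yields /g/ → /ge/, /ʔ/ → /ʔe/, /ʒ/ → /ʒe/.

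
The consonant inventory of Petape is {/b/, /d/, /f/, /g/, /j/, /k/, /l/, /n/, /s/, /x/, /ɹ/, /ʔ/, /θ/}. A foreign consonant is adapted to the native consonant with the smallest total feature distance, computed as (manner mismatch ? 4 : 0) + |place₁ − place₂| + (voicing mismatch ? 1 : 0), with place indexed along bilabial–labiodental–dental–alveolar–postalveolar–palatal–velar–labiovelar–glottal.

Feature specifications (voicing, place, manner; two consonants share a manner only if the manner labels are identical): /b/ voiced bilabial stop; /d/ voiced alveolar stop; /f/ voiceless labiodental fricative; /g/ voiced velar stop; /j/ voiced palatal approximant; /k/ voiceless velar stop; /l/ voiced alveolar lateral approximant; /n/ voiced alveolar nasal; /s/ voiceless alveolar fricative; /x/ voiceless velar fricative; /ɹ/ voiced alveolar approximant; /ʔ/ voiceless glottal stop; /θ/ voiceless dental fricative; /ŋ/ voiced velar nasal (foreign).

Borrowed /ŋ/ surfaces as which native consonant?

/n/ is closest: same manner (nasal), place distance 3 (velar→alveolar), same voicing; total 3. Next closest is /g/ at distance 4.

n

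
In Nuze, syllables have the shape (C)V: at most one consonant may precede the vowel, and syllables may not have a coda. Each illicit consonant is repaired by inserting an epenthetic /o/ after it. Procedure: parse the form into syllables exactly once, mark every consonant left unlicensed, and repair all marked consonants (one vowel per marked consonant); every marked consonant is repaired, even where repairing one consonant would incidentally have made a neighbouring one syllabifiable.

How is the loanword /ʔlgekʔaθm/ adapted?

ʔologekoʔaθomo

The consonants /ʔ/, /l/, /k/, /θ/, /m/ cannot be parsed into a legal (C)V syllable (no codas are permitted; onsets are limited to one consonant).
Epenthesis after each stranded consonant: /ʔ/ → /ʔo/, /l/ → /lo/, /k/ → /ko/, /θ/ → /θo/, /m/ → /mo/.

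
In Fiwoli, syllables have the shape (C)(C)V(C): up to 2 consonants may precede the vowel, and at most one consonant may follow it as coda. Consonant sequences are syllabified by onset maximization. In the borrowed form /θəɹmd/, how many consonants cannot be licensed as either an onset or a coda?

Syllabifying with onset maximization leaves /m/, /d/ stranded (at most one coda consonant is licensed; onsets may contain at most 2 consonants).

2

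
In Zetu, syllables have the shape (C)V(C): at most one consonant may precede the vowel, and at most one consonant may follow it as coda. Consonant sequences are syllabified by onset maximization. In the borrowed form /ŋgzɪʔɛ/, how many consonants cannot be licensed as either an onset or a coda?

2

Under (C)V(C), the unsyllabifiable consonants are /ŋ/, /g/ (at most one coda consonant is licensed; onsets are limited to one consonant).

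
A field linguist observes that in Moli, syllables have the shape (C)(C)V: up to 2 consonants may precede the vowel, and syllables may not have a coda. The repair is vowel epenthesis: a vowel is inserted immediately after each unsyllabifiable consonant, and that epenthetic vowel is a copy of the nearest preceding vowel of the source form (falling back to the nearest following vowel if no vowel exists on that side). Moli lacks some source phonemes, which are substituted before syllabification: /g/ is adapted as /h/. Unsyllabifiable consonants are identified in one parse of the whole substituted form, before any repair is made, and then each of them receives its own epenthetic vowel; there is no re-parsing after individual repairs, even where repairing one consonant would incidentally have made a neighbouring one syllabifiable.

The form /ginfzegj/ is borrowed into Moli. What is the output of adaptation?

Substitution: /g/ → /h/, giving /hinfzehj/.
The consonants /n/, /h/, /j/ cannot be parsed into a legal (C)(C)V syllable (no codas are permitted; onsets may contain at most 2 consonants).
Epenthesis after each stranded consonant: /n/ → /ni/, /h/ → /he/, /j/ → /je/.

hinifzeheje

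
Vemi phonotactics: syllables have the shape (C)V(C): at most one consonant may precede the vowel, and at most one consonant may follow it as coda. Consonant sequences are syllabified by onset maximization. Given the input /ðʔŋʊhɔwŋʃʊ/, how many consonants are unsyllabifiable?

3

The consonants /ð/, /ʔ/, /ŋ/ cannot be parsed into a legal (C)V(C) syllable (at most one coda consonant is licensed; onsets are limited to one consonant).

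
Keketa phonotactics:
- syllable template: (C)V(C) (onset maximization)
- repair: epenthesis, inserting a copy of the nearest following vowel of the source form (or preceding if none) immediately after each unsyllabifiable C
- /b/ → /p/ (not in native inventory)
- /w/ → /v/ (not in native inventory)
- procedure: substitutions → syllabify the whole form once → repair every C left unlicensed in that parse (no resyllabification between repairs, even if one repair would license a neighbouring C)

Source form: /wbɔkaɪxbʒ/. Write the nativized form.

Substitution: /w/ → /v/, /b/ → /p/, giving /vpɔkaɪxpʒ/.
Under (C)V(C), the unsyllabifiable consonants are /v/, /p/, /ʒ/ (at most one coda consonant is licensed; onsets are limited to one consonant).
Epenthesis after each stranded consonant: /v/ → /vɔ/, /p/ → /pɪ/, /ʒ/ → /ʒɪ/.

vɔpɔkaɪxpɪʒɪ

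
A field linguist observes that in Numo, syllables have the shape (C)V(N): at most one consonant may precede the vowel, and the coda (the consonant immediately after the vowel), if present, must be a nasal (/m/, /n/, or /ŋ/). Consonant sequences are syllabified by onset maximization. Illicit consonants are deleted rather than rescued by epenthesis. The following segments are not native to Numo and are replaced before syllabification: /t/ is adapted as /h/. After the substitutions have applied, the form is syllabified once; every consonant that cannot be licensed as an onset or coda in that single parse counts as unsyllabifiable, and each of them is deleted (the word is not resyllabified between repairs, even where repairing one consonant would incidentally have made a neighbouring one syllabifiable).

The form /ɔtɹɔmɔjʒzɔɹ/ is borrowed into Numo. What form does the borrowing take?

Substitution: /t/ → /h/, giving /ɔhɹɔmɔjʒzɔɹ/.
The consonants /h/, /j/, /ʒ/, /ɹ/ cannot be parsed into a legal (C)V(N) syllable (only a nasal (/m/, /n/, or /ŋ/) is licensed in coda position; onsets are limited to one consonant).
Each unlicensed consonant is deleted: /h/, /j/, /ʒ/, /ɹ/.

ɔɹɔmɔzɔ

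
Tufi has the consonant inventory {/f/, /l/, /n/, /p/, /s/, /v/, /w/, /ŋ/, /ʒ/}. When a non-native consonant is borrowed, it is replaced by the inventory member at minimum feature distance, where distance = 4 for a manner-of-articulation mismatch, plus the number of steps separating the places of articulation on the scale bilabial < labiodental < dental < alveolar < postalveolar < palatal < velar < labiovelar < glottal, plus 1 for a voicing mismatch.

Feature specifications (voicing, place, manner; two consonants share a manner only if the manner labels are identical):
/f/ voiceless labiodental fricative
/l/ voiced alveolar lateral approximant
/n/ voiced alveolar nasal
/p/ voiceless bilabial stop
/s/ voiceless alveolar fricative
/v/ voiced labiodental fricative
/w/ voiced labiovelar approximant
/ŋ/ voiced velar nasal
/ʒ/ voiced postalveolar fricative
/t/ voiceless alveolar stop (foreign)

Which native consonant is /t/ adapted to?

/p/ is closest: same manner (stop), place distance 3 (alveolar→bilabial), same voicing; total 3. Next closest is /s/ at distance 4.

p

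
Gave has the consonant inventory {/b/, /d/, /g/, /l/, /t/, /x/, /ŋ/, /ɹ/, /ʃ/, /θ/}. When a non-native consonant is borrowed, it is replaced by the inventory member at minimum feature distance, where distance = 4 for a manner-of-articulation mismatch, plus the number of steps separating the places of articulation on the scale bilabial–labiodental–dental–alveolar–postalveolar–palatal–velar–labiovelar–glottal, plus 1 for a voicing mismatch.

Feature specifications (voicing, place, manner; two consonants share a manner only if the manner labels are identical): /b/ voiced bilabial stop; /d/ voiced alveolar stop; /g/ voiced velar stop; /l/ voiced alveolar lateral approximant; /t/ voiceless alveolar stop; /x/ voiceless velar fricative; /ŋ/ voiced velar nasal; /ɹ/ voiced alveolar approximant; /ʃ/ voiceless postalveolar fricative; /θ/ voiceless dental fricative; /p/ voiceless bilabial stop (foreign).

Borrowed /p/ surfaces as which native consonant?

b

/b/ is closest: same manner (stop), place distance 0 (bilabial→bilabial), voicing differs (+1); total 1. Next closest is /t/ at distance 3.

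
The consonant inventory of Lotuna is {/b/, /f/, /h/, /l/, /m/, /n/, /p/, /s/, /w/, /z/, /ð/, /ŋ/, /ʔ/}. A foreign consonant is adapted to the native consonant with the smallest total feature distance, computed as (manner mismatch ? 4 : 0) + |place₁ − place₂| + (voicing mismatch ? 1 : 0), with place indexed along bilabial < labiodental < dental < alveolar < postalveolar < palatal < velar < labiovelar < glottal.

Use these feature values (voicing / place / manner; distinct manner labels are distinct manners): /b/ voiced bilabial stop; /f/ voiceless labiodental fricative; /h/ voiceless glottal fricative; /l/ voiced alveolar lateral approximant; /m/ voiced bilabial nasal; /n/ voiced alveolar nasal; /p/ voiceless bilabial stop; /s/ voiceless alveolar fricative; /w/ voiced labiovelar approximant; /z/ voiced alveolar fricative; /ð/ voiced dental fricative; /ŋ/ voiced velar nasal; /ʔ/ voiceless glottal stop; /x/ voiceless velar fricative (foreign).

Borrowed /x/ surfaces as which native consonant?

h

/h/ is closest: same manner (fricative), place distance 2 (velar→glottal), same voicing; total 2. Next closest is /s/ at distance 3.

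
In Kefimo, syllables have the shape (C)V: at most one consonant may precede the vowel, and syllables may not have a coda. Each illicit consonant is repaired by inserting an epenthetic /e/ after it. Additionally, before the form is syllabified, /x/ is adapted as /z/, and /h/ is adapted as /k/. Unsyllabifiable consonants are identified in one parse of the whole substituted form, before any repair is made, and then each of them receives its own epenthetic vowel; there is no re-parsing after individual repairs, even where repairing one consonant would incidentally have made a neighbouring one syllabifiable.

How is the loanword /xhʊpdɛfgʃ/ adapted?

zekʊpedɛfegeʃe

Substitution: /x/ → /z/, /h/ → /k/, giving /zkʊpdɛfgʃ/.
Syllabifying with onset maximization leaves /z/, /p/, /f/, /g/, /ʃ/ stranded (no codas are permitted; onsets are limited to one consonant).
Inserting the epenthetic vowel yields /z/ → /ze/, /p/ → /pe/, /f/ → /fe/, /g/ → /ge/, /ʃ/ → /ʃe/.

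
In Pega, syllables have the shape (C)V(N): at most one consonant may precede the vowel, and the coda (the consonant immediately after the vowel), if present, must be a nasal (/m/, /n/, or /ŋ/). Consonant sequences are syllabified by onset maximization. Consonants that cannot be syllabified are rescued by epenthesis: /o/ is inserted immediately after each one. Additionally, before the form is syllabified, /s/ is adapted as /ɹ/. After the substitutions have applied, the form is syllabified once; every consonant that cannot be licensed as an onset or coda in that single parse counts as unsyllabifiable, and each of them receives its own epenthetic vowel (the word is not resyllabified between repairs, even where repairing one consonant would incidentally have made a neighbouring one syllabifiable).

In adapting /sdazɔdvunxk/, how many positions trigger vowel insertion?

4

After substitution the input is /ɹdazɔdvunxk/.
The unsyllabifiable consonants are /ɹ/, /d/, /x/, /k/; each receives one epenthetic vowel.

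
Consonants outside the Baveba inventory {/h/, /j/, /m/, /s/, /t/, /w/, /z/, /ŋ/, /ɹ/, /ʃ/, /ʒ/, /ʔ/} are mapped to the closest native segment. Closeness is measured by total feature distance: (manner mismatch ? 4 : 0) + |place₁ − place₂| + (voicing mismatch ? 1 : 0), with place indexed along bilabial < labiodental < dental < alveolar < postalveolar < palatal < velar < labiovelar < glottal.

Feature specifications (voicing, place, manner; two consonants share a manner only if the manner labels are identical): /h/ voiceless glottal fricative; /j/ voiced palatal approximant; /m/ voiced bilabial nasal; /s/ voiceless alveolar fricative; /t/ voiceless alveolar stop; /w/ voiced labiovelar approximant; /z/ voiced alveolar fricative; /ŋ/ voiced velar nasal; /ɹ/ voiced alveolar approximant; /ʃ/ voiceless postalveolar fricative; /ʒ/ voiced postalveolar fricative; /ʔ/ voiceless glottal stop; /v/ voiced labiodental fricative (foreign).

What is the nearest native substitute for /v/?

/z/ is closest: same manner (fricative), place distance 2 (labiodental→alveolar), same voicing; total 2. Next closest is /s/ at distance 3.

z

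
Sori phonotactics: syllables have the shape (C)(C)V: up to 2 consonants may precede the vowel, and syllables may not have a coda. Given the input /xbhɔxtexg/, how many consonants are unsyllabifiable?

3

Under (C)(C)V, the unsyllabifiable consonants are /x/, /x/, /g/ (no codas are permitted; onsets may contain at most 2 consonants).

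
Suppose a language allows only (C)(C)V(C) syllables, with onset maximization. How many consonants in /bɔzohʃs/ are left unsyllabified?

2

The consonants /ʃ/, /s/ cannot be parsed into a legal (C)(C)V(C) syllable (at most one coda consonant is licensed; onsets may contain at most 2 consonants).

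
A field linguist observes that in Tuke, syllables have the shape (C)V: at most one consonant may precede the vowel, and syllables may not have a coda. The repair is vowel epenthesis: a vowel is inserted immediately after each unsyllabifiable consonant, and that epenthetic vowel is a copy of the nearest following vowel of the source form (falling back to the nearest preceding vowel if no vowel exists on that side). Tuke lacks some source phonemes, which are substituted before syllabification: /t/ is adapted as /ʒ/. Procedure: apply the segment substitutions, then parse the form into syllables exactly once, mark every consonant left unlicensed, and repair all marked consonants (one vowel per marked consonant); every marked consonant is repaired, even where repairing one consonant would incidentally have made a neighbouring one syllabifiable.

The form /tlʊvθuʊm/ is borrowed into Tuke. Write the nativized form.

Substitution: /t/ → /ʒ/, giving /ʒlʊvθuʊm/.
Under (C)V, the unsyllabifiable consonants are /ʒ/, /v/, /m/ (no codas are permitted; onsets are limited to one consonant).
Each unlicensed consonant becomes the onset of a new syllable: /ʒ/ → /ʒʊ/, /v/ → /vu/, /m/ → /mʊ/.

ʒʊlʊvuθuʊmʊ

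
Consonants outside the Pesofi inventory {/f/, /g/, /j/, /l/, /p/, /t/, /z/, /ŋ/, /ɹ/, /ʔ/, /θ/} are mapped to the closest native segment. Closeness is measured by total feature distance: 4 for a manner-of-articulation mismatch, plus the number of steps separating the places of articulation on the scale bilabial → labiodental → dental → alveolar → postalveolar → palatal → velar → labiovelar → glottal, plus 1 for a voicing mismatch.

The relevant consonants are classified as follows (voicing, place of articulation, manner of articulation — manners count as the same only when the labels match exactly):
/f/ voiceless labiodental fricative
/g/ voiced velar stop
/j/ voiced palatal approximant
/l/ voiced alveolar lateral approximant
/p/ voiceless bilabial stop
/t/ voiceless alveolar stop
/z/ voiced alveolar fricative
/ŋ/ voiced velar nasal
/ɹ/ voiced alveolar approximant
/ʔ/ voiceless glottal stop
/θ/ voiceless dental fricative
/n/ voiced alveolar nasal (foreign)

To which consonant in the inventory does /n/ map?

ŋ

/ŋ/ is closest: same manner (nasal), place distance 3 (alveolar→velar), same voicing; total 3. Next closest is /l/ at distance 4.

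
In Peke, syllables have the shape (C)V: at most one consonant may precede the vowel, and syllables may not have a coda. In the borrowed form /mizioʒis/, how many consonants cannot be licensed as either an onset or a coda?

Under (C)V, the unsyllabifiable consonants are /s/ (no codas are permitted; onsets are limited to one consonant).

1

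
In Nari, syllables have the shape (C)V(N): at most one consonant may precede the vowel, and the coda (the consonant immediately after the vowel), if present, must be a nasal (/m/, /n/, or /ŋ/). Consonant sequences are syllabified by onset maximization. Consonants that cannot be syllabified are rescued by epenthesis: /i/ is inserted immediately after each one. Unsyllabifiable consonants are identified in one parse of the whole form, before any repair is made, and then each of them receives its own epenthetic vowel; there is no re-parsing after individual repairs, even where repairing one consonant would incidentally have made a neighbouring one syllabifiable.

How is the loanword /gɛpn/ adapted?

Syllabifying with onset maximization leaves /p/, /n/ stranded (only a nasal (/m/, /n/, or /ŋ/) is licensed in coda position; onsets are limited to one consonant).
Epenthesis after each stranded consonant: /p/ → /pi/, /n/ → /ni/.

gɛpini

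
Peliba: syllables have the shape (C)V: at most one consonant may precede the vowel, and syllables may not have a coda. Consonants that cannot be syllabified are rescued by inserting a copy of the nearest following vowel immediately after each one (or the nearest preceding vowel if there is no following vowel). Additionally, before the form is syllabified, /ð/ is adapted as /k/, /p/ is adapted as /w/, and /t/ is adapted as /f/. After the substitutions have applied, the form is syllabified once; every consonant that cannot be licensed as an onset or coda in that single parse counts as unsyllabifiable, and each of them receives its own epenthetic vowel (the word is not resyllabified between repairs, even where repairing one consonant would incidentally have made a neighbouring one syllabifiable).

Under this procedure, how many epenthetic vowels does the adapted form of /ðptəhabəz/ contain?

3

After substitution the input is /kwfəhabəz/.
The unsyllabifiable consonants are /k/, /w/, /z/; each receives one epenthetic vowel.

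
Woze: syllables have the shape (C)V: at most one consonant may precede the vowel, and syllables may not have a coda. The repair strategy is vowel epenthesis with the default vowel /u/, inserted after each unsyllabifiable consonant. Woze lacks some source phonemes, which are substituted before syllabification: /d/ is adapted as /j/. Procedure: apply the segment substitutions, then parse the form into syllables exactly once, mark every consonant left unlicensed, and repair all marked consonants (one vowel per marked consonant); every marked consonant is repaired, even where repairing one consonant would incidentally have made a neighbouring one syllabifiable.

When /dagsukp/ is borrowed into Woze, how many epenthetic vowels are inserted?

After substitution the input is /jagsukp/.
The unsyllabifiable consonants are /g/, /k/, /p/; each receives one epenthetic vowel.

3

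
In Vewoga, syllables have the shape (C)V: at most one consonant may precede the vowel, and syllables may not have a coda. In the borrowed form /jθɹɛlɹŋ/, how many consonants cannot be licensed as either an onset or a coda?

5

Syllabifying with onset maximization leaves /j/, /θ/, /l/, /ɹ/, /ŋ/ stranded (no codas are permitted; onsets are limited to one consonant).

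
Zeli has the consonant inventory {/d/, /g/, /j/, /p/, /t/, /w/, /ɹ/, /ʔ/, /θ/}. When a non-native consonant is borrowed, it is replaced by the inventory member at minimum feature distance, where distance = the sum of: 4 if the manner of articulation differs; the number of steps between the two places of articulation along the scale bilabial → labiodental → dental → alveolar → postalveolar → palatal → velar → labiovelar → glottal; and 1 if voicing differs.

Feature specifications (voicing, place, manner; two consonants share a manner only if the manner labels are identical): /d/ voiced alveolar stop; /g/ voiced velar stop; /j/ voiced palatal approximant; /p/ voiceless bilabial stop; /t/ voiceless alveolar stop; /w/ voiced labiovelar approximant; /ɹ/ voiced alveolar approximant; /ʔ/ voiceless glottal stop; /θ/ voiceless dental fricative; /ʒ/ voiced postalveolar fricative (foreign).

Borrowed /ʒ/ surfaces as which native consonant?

/θ/ is closest: same manner (fricative), place distance 2 (postalveolar→dental), voicing differs (+1); total 3. Next closest is /d/ at distance 5.

θ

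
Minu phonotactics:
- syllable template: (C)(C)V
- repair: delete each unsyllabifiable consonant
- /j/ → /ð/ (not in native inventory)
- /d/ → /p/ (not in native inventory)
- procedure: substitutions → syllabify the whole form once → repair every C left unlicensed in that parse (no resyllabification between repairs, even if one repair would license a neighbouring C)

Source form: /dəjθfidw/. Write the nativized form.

Substitution: /d/ → /p/, /j/ → /ð/, giving /pəðθfipw/.
Under (C)(C)V, the unsyllabifiable consonants are /ð/, /p/, /w/ (no codas are permitted; onsets may contain at most 2 consonants).
Deletion applies to /ð/, /p/, /w/.

pəθfi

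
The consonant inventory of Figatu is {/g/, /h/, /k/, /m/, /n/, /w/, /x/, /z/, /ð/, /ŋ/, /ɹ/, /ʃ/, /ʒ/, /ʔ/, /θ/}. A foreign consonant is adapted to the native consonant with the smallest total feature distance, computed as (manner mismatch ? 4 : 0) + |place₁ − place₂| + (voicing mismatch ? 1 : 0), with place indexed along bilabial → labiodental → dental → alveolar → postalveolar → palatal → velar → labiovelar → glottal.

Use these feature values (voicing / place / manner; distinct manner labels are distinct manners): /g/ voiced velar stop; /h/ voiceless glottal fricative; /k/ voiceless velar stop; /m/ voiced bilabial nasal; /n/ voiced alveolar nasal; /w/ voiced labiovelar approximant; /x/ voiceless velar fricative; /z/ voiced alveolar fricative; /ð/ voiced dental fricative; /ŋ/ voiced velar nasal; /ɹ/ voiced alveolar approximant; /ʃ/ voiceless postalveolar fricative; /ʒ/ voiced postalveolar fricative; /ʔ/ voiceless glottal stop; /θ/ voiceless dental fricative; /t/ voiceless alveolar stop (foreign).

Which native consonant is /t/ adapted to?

/k/ is closest: same manner (stop), place distance 3 (alveolar→velar), same voicing; total 3. Next closest is /g/ at distance 4.

k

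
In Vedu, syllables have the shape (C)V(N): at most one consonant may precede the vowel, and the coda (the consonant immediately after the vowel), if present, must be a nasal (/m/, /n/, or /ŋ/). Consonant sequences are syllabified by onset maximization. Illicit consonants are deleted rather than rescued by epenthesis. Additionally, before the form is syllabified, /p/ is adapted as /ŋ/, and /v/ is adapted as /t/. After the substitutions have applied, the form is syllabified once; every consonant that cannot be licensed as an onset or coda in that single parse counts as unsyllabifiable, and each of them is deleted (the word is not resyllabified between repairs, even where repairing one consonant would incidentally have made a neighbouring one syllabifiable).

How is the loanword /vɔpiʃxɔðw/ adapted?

Substitution: /v/ → /t/, /p/ → /ŋ/, giving /tɔŋiʃxɔðw/.
The consonants /ʃ/, /ð/, /w/ cannot be parsed into a legal (C)V(N) syllable (only a nasal (/m/, /n/, or /ŋ/) is licensed in coda position; onsets are limited to one consonant).
Each unlicensed consonant is deleted: /ʃ/, /ð/, /w/.

tɔŋixɔ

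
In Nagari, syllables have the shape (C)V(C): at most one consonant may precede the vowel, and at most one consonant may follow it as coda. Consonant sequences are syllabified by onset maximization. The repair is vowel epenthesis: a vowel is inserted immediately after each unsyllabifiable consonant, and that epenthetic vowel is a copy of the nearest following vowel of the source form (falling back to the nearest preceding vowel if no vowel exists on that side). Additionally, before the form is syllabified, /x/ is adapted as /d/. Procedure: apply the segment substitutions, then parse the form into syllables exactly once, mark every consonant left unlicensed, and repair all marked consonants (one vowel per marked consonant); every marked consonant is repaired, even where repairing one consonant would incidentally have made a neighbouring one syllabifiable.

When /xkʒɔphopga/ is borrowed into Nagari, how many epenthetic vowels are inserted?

After substitution the input is /dkʒɔphopga/.
The unsyllabifiable consonants are /d/, /k/; each receives one epenthetic vowel.

2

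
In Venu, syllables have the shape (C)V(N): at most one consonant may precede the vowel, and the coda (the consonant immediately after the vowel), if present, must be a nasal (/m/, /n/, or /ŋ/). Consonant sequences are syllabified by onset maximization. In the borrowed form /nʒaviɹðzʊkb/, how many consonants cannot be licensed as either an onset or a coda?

The consonants /n/, /ɹ/, /ð/, /k/, /b/ cannot be parsed into a legal (C)V(N) syllable (only a nasal (/m/, /n/, or /ŋ/) is licensed in coda position; onsets are limited to one consonant).

5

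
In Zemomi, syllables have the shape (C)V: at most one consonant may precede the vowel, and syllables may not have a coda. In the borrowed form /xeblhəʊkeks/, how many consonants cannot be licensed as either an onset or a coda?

4

The consonants /b/, /l/, /k/, /s/ cannot be parsed into a legal (C)V syllable (no codas are permitted; onsets are limited to one consonant).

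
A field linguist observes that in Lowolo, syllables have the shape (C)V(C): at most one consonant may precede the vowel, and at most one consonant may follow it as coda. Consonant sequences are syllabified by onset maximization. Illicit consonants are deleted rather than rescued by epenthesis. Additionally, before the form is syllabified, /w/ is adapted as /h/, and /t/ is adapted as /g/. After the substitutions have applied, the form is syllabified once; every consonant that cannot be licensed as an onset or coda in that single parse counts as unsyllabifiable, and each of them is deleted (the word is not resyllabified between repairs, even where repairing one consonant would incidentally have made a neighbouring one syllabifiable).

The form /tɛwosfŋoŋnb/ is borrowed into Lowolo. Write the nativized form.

gɛhosŋoŋ

Substitution: /t/ → /g/, /w/ → /h/, giving /gɛhosfŋoŋnb/.
Syllabifying with onset maximization leaves /f/, /n/, /b/ stranded (at most one coda consonant is licensed; onsets are limited to one consonant).
Deletion applies to /f/, /n/, /b/.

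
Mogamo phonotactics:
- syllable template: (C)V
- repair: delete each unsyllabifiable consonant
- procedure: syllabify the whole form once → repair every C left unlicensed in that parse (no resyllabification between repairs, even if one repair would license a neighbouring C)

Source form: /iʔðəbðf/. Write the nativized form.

Syllabifying with onset maximization leaves /ʔ/, /b/, /ð/, /f/ stranded (no codas are permitted; onsets are limited to one consonant).
Deleting the stranded consonants removes /ʔ/, /b/, /ð/, /f/.

iðə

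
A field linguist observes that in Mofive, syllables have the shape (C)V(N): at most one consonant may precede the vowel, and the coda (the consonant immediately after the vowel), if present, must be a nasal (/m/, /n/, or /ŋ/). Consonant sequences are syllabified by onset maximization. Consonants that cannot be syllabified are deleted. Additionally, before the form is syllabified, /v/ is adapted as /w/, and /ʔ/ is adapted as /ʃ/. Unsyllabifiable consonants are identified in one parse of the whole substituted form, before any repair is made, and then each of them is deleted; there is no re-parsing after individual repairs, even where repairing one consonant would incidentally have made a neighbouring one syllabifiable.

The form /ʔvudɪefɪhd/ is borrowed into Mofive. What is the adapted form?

Substitution: /ʔ/ → /ʃ/, /v/ → /w/, giving /ʃwudɪefɪhd/.
Under (C)V(N), the unsyllabifiable consonants are /ʃ/, /h/, /d/ (only a nasal (/m/, /n/, or /ŋ/) is licensed in coda position; onsets are limited to one consonant).
Each unlicensed consonant is deleted: /ʃ/, /h/, /d/.

wudɪefɪ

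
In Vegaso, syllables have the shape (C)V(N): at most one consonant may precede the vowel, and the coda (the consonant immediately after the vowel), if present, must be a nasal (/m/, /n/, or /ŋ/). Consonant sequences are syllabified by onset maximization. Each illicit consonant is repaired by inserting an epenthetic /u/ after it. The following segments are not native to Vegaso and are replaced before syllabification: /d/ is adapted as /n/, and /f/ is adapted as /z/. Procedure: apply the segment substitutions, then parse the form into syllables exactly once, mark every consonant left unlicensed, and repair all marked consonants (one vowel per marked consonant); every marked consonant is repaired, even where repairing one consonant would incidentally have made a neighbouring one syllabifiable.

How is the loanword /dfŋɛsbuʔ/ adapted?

nuzuŋɛsubuʔu

Substitution: /d/ → /n/, /f/ → /z/, giving /nzŋɛsbuʔ/.
Syllabifying with onset maximization leaves /n/, /z/, /s/, /ʔ/ stranded (only a nasal (/m/, /n/, or /ŋ/) is licensed in coda position; onsets are limited to one consonant).
Each unlicensed consonant becomes the onset of a new syllable: /n/ → /nu/, /z/ → /zu/, /s/ → /su/, /ʔ/ → /ʔu/.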